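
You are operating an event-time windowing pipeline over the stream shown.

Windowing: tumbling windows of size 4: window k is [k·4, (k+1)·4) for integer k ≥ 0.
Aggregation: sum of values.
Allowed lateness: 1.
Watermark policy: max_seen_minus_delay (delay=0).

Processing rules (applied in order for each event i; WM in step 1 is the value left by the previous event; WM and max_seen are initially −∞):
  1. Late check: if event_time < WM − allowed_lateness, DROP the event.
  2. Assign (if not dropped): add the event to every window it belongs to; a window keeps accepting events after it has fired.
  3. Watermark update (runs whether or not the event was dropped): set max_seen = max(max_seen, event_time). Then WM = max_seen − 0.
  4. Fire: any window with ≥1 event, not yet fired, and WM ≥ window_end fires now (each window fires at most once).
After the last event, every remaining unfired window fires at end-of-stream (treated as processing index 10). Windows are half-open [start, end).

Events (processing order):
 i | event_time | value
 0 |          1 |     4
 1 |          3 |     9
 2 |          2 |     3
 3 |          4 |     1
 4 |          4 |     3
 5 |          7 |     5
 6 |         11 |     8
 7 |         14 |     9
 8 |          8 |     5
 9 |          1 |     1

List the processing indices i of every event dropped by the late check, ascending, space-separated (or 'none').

i=0 t=1 v=4: → [0,4); WM=1
i=1 t=3 v=9: → [0,4); WM=3
i=2 t=2 v=3: → [0,4); WM=3
i=3 t=4 v=1: → [4,8); WM=4; [0,4) fires=16
i=4 t=4 v=3: → [4,8); WM=4
i=5 t=7 v=5: → [4,8); WM=7
i=6 t=11 v=8: → [8,12); WM=11; [4,8) fires=9
i=7 t=14 v=9: → [12,16); WM=14; [8,12) fires=8
i=8 t=8 v=5: DROP (t<14-1); WM=14
i=9 t=1 v=1: DROP (t<14-1); WM=14

8 9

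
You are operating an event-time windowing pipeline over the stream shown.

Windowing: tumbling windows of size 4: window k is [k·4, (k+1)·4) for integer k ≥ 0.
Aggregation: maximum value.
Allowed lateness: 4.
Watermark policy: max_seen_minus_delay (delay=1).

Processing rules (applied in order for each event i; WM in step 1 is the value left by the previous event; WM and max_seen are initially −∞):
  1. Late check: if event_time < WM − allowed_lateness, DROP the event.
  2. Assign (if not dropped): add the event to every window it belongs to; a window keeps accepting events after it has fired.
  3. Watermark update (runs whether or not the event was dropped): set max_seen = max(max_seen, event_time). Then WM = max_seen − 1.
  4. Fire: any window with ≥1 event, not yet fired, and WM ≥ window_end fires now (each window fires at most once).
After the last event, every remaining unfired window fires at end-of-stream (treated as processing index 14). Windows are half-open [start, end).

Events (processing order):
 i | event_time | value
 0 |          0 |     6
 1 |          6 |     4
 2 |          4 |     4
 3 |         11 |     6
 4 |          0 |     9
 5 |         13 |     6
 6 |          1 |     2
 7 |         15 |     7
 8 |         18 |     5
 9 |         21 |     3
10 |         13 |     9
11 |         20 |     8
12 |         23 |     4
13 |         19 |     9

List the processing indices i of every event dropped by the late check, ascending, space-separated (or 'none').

4 6 10

i=0 t=0 v=6: → [0,4); WM=-1
i=1 t=6 v=4: → [4,8); WM=5; [0,4) fires=6
i=2 t=4 v=4: → [4,8); WM=5
i=3 t=11 v=6: → [8,12); WM=10; [4,8) fires=4
i=4 t=0 v=9: DROP (t<10-4); WM=10
i=5 t=13 v=6: → [12,16); WM=12; [8,12) fires=6
i=6 t=1 v=2: DROP (t<12-4); WM=12
i=7 t=15 v=7: → [12,16); WM=14
i=8 t=18 v=5: → [16,20); WM=17; [12,16) fires=7
i=9 t=21 v=3: → [20,24); WM=20; [16,20) fires=5
i=10 t=13 v=9: DROP (t<20-4); WM=20
i=11 t=20 v=8: → [20,24); WM=20
i=12 t=23 v=4: → [20,24); WM=22
i=13 t=19 v=9: → [16,20); WM=22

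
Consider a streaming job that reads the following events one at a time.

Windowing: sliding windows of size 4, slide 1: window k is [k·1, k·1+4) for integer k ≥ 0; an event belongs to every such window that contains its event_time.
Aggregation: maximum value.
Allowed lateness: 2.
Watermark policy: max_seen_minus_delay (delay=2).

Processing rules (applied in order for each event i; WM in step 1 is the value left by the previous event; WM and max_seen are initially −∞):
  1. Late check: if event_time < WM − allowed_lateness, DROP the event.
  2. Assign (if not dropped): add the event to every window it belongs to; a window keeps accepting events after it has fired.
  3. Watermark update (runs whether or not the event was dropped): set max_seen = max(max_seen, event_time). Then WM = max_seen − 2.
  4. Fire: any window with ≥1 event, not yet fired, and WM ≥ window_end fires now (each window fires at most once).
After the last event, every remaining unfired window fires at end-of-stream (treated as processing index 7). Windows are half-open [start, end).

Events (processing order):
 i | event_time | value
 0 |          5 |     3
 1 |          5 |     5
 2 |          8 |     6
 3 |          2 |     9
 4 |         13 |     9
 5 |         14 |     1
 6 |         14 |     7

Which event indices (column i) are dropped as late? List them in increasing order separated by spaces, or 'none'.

i=0 t=5 v=3: → [5,9),[4,8),[3,7),[2,6); WM=3
i=1 t=5 v=5: → [5,9),[4,8),[3,7),[2,6); WM=3
i=2 t=8 v=6: → [8,12),[7,11),[6,10),[5,9); WM=6; [2,6) fires=5
i=3 t=2 v=9: DROP (t<6-2); WM=6
i=4 t=13 v=9: → [13,17),[12,16),[11,15),[10,14); WM=11; [3,7) fires=5 [4,8) fires=5 [5,9) fires=6 [6,10) fires=6 [7,11) fires=6
i=5 t=14 v=1: → [14,18),[13,17),[12,16),[11,15); WM=12; [8,12) fires=6
i=6 t=14 v=7: → [14,18),[13,17),[12,16),[11,15); WM=12

3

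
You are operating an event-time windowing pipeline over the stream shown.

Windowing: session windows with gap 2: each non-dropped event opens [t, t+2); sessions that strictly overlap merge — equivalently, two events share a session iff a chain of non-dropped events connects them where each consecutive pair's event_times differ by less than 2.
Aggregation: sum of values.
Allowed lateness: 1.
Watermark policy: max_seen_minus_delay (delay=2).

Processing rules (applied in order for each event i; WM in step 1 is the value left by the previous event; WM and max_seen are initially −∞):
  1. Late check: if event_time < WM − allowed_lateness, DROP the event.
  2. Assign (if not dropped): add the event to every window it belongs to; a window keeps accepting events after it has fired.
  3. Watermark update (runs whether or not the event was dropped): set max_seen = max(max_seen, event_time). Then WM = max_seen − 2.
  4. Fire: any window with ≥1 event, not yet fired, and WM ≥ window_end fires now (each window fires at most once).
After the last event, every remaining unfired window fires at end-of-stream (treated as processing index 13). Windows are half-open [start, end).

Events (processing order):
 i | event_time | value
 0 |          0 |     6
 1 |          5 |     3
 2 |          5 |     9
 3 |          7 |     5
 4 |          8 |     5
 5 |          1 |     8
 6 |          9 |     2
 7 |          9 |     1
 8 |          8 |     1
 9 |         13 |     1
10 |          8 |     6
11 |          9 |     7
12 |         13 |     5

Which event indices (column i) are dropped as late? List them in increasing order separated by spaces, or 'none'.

i=0 t=0 v=6: → [0,2); WM=-2
i=1 t=5 v=3: → [5,7); WM=3
i=2 t=5 v=9: → [5,7); WM=3
i=3 t=7 v=5: → [7,9); WM=5
i=4 t=8 v=5: → [7,10); WM=6
i=5 t=1 v=8: DROP (t<6-1); WM=6
i=6 t=9 v=2: → [7,11); WM=7
i=7 t=9 v=1: → [7,11); WM=7
i=8 t=8 v=1: → [7,11); WM=7
i=9 t=13 v=1: → [13,15); WM=11
i=10 t=8 v=6: DROP (t<11-1); WM=11
i=11 t=9 v=7: DROP (t<11-1); WM=11
i=12 t=13 v=5: → [13,15); WM=11

5 10 11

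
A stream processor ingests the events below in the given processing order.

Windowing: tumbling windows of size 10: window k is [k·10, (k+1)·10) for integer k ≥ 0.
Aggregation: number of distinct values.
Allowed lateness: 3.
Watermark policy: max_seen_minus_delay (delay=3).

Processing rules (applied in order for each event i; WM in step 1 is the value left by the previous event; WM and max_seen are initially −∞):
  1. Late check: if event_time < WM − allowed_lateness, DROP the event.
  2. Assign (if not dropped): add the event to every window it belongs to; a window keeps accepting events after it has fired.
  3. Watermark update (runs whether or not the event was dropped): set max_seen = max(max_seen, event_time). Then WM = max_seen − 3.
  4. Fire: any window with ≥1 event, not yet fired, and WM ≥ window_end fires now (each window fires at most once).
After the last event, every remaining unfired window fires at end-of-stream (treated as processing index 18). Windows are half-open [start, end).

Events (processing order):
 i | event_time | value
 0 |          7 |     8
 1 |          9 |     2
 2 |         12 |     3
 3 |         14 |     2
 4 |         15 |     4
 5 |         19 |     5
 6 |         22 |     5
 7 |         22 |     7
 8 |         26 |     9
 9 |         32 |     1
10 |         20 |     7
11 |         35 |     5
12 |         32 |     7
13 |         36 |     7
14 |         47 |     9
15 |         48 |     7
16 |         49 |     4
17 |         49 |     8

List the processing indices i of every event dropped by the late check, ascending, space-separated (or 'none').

i=0 t=7 v=8: → [0,10); WM=4
i=1 t=9 v=2: → [0,10); WM=6
i=2 t=12 v=3: → [10,20); WM=9
i=3 t=14 v=2: → [10,20); WM=11; [0,10) fires=2
i=4 t=15 v=4: → [10,20); WM=12
i=5 t=19 v=5: → [10,20); WM=16
i=6 t=22 v=5: → [20,30); WM=19
i=7 t=22 v=7: → [20,30); WM=19
i=8 t=26 v=9: → [20,30); WM=23; [10,20) fires=4
i=9 t=32 v=1: → [30,40); WM=29
i=10 t=20 v=7: DROP (t<29-3); WM=29
i=11 t=35 v=5: → [30,40); WM=32; [20,30) fires=3
i=12 t=32 v=7: → [30,40); WM=32
i=13 t=36 v=7: → [30,40); WM=33
i=14 t=47 v=9: → [40,50); WM=44; [30,40) fires=3
i=15 t=48 v=7: → [40,50); WM=45
i=16 t=49 v=4: → [40,50); WM=46
i=17 t=49 v=8: → [40,50); WM=46

10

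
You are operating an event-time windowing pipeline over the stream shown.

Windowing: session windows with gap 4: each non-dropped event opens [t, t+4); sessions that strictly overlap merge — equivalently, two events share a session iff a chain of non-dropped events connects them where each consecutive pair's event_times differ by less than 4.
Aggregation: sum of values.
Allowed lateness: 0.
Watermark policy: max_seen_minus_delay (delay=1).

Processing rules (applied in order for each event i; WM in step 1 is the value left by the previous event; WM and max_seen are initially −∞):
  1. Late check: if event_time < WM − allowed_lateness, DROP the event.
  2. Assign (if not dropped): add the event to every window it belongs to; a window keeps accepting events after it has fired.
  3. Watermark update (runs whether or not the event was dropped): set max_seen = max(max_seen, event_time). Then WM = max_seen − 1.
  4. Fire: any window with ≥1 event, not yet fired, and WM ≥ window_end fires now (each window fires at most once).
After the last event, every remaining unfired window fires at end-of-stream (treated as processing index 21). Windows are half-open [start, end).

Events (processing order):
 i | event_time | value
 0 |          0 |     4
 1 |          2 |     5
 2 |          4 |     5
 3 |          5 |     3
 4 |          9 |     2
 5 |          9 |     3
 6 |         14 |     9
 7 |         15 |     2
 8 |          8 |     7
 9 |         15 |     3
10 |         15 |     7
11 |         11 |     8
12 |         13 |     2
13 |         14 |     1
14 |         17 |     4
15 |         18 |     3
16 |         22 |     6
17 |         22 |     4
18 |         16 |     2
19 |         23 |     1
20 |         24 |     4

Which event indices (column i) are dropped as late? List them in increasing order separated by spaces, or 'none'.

8 11 12 18

i=0 t=0 v=4: → [0,4); WM=-1
i=1 t=2 v=5: → [0,6); WM=1
i=2 t=4 v=5: → [0,8); WM=3
i=3 t=5 v=3: → [0,9); WM=4
i=4 t=9 v=2: → [9,13); WM=8
i=5 t=9 v=3: → [9,13); WM=8
i=6 t=14 v=9: → [14,18); WM=13
i=7 t=15 v=2: → [14,19); WM=14
i=8 t=8 v=7: DROP (t<14-0); WM=14
i=9 t=15 v=3: → [14,19); WM=14
i=10 t=15 v=7: → [14,19); WM=14
i=11 t=11 v=8: DROP (t<14-0); WM=14
i=12 t=13 v=2: DROP (t<14-0); WM=14
i=13 t=14 v=1: → [14,19); WM=14
i=14 t=17 v=4: → [14,21); WM=16
i=15 t=18 v=3: → [14,22); WM=17
i=16 t=22 v=6: → [22,26); WM=21
i=17 t=22 v=4: → [22,26); WM=21
i=18 t=16 v=2: DROP (t<21-0); WM=21
i=19 t=23 v=1: → [22,27); WM=22
i=20 t=24 v=4: → [22,28); WM=23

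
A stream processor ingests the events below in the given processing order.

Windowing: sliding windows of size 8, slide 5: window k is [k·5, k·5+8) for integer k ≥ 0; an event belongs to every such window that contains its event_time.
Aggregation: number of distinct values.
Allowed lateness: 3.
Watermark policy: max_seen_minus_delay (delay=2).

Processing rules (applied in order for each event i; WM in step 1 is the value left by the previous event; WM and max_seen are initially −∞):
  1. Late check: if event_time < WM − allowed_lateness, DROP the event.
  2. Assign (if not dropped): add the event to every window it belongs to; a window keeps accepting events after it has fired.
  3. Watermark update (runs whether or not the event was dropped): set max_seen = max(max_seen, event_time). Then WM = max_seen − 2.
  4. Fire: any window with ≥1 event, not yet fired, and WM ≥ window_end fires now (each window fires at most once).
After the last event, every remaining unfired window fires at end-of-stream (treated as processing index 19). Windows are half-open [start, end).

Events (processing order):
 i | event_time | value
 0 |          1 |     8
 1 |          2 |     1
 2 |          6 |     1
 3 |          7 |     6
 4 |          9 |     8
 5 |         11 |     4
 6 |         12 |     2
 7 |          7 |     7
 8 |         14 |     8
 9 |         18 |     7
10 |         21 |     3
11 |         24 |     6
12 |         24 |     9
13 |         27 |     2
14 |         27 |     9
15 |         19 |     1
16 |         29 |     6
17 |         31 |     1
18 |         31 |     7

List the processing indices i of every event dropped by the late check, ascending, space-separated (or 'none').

i=0 t=1 v=8: → [0,8); WM=-1
i=1 t=2 v=1: → [0,8); WM=0
i=2 t=6 v=1: → [5,13),[0,8); WM=4
i=3 t=7 v=6: → [5,13),[0,8); WM=5
i=4 t=9 v=8: → [5,13); WM=7
i=5 t=11 v=4: → [10,18),[5,13); WM=9; [0,8) fires=3
i=6 t=12 v=2: → [10,18),[5,13); WM=10
i=7 t=7 v=7: → [5,13),[0,8); WM=10
i=8 t=14 v=8: → [10,18); WM=12
i=9 t=18 v=7: → [15,23); WM=16; [5,13) fires=6
i=10 t=21 v=3: → [20,28),[15,23); WM=19; [10,18) fires=3
i=11 t=24 v=6: → [20,28); WM=22
i=12 t=24 v=9: → [20,28); WM=22
i=13 t=27 v=2: → [25,33),[20,28); WM=25; [15,23) fires=2
i=14 t=27 v=9: → [25,33),[20,28); WM=25
i=15 t=19 v=1: DROP (t<25-3); WM=25
i=16 t=29 v=6: → [25,33); WM=27
i=17 t=31 v=1: → [30,38),[25,33); WM=29; [20,28) fires=4
i=18 t=31 v=7: → [30,38),[25,33); WM=29

15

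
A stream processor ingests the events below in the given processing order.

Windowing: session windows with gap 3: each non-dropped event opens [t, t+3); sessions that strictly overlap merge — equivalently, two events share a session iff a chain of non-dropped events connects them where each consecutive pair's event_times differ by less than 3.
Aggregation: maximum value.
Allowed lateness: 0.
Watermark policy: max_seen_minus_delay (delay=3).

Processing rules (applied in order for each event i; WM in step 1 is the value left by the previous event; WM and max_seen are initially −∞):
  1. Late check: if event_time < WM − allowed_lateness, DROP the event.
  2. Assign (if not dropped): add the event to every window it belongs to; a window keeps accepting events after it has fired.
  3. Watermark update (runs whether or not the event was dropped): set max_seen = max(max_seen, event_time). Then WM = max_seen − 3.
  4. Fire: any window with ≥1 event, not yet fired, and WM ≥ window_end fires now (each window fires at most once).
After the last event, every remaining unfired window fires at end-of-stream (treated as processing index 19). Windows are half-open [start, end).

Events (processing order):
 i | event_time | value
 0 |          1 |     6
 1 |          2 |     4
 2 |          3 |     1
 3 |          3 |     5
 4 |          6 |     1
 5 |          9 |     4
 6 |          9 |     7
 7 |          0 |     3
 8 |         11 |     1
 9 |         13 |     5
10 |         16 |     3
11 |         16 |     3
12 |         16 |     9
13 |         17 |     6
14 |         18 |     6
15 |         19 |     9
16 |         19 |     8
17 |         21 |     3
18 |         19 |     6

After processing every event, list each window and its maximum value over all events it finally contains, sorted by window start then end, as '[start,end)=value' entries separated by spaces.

i=0 t=1 v=6: → [1,4); WM=-2
i=1 t=2 v=4: → [1,5); WM=-1
i=2 t=3 v=1: → [1,6); WM=0
i=3 t=3 v=5: → [1,6); WM=0
i=4 t=6 v=1: → [6,9); WM=3
i=5 t=9 v=4: → [9,12); WM=6
i=6 t=9 v=7: → [9,12); WM=6
i=7 t=0 v=3: DROP (t<6-0); WM=6
i=8 t=11 v=1: → [9,14); WM=8
i=9 t=13 v=5: → [9,16); WM=10
i=10 t=16 v=3: → [16,19); WM=13
i=11 t=16 v=3: → [16,19); WM=13
i=12 t=16 v=9: → [16,19); WM=13
i=13 t=17 v=6: → [16,20); WM=14
i=14 t=18 v=6: → [16,21); WM=15
i=15 t=19 v=9: → [16,22); WM=16
i=16 t=19 v=8: → [16,22); WM=16
i=17 t=21 v=3: → [16,24); WM=18
i=18 t=19 v=6: → [16,24); WM=18

[1,6)=6 [6,9)=1 [9,16)=7 [16,24)=9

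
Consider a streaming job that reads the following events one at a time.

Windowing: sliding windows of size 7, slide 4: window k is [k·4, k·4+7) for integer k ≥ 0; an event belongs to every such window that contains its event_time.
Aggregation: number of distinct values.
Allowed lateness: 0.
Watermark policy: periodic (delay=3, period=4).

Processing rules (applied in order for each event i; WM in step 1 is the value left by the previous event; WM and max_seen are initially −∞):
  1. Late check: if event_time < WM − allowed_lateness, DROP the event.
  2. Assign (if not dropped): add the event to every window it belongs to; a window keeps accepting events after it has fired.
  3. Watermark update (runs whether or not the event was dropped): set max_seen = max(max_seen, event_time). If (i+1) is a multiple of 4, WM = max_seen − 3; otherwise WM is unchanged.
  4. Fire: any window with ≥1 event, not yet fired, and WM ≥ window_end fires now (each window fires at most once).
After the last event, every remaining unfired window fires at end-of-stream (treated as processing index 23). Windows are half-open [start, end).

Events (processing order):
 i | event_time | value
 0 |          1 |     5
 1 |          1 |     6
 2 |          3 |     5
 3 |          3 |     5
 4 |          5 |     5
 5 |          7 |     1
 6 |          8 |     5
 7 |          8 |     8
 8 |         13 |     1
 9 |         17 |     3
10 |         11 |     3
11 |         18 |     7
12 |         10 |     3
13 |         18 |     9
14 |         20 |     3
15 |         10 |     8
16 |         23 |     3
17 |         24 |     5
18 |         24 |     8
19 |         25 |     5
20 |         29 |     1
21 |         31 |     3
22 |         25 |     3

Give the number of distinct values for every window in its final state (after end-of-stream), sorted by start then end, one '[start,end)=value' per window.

[0,7)=2 [4,11)=3 [8,15)=4 [12,19)=4 [16,23)=3 [20,27)=3 [24,31)=4 [28,35)=2

i=0 t=1 v=5: → [0,7); WM=−∞
i=1 t=1 v=6: → [0,7); WM=−∞
i=2 t=3 v=5: → [0,7); WM=−∞
i=3 t=3 v=5: → [0,7); WM=0
i=4 t=5 v=5: → [4,11),[0,7); WM=0
i=5 t=7 v=1: → [4,11); WM=0
i=6 t=8 v=5: → [8,15),[4,11); WM=0
i=7 t=8 v=8: → [8,15),[4,11); WM=5
i=8 t=13 v=1: → [12,19),[8,15); WM=5
i=9 t=17 v=3: → [16,23),[12,19); WM=5
i=10 t=11 v=3: → [8,15); WM=5
i=11 t=18 v=7: → [16,23),[12,19); WM=15; [0,7) fires=2 [4,11) fires=3 [8,15) fires=4
i=12 t=10 v=3: DROP (t<15-0); WM=15
i=13 t=18 v=9: → [16,23),[12,19); WM=15
i=14 t=20 v=3: → [20,27),[16,23); WM=15
i=15 t=10 v=8: DROP (t<15-0); WM=17
i=16 t=23 v=3: → [20,27); WM=17
i=17 t=24 v=5: → [24,31),[20,27); WM=17
i=18 t=24 v=8: → [24,31),[20,27); WM=17
i=19 t=25 v=5: → [24,31),[20,27); WM=22; [12,19) fires=4
i=20 t=29 v=1: → [28,35),[24,31); WM=22
i=21 t=31 v=3: → [28,35); WM=22
i=22 t=25 v=3: → [24,31),[20,27); WM=22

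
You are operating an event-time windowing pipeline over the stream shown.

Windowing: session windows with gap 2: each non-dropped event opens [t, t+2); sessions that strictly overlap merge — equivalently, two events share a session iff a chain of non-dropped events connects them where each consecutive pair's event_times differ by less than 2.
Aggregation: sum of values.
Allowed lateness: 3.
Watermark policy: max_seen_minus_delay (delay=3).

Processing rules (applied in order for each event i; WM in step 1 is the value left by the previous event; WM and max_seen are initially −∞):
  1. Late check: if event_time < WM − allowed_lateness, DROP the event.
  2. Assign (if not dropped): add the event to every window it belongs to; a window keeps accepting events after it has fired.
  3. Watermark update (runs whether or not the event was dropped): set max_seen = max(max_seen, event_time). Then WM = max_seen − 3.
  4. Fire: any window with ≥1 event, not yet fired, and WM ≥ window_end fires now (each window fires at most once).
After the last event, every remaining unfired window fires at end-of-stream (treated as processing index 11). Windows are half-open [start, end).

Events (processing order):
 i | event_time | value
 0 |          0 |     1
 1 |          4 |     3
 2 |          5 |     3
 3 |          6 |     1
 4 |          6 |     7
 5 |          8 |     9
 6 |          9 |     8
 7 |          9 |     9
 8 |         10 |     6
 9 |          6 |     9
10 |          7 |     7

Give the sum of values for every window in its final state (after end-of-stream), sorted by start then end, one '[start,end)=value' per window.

i=0 t=0 v=1: → [0,2); WM=-3
i=1 t=4 v=3: → [4,6); WM=1
i=2 t=5 v=3: → [4,7); WM=2
i=3 t=6 v=1: → [4,8); WM=3
i=4 t=6 v=7: → [4,8); WM=3
i=5 t=8 v=9: → [8,10); WM=5
i=6 t=9 v=8: → [8,11); WM=6
i=7 t=9 v=9: → [8,11); WM=6
i=8 t=10 v=6: → [8,12); WM=7
i=9 t=6 v=9: → [4,8); WM=7
i=10 t=7 v=7: → [4,12); WM=7

[0,2)=1 [4,12)=62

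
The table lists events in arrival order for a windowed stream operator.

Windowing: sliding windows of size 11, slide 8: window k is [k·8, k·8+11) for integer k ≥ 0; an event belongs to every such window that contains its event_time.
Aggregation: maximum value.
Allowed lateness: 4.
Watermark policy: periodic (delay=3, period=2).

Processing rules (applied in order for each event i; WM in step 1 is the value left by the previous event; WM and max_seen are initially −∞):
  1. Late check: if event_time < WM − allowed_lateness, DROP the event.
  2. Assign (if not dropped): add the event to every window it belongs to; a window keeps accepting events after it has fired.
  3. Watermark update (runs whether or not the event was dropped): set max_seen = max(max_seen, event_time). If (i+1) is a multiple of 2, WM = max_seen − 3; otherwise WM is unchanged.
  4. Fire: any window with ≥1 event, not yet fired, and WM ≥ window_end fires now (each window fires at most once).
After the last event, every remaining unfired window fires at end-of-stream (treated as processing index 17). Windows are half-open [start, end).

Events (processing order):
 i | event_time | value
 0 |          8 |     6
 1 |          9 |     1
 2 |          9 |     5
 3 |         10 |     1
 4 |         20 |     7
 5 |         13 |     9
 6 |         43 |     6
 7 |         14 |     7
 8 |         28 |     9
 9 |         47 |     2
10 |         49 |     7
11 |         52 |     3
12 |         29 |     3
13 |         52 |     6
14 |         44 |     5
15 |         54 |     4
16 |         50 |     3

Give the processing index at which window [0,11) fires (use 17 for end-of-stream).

5

i=0 t=8 v=6: → [8,19),[0,11); WM=−∞
i=1 t=9 v=1: → [8,19),[0,11); WM=6
i=2 t=9 v=5: → [8,19),[0,11); WM=6
i=3 t=10 v=1: → [8,19),[0,11); WM=7
i=4 t=20 v=7: → [16,27); WM=7
i=5 t=13 v=9: → [8,19); WM=17; [0,11) fires=6
i=6 t=43 v=6: → [40,51); WM=17
i=7 t=14 v=7: → [8,19); WM=40; [8,19) fires=9 [16,27) fires=7
i=8 t=28 v=9: DROP (t<40-4); WM=40
i=9 t=47 v=2: → [40,51); WM=44
i=10 t=49 v=7: → [48,59),[40,51); WM=44
i=11 t=52 v=3: → [48,59); WM=49
i=12 t=29 v=3: DROP (t<49-4); WM=49
i=13 t=52 v=6: → [48,59); WM=49
i=14 t=44 v=5: DROP (t<49-4); WM=49
i=15 t=54 v=4: → [48,59); WM=51; [40,51) fires=7
i=16 t=50 v=3: → [48,59),[40,51); WM=51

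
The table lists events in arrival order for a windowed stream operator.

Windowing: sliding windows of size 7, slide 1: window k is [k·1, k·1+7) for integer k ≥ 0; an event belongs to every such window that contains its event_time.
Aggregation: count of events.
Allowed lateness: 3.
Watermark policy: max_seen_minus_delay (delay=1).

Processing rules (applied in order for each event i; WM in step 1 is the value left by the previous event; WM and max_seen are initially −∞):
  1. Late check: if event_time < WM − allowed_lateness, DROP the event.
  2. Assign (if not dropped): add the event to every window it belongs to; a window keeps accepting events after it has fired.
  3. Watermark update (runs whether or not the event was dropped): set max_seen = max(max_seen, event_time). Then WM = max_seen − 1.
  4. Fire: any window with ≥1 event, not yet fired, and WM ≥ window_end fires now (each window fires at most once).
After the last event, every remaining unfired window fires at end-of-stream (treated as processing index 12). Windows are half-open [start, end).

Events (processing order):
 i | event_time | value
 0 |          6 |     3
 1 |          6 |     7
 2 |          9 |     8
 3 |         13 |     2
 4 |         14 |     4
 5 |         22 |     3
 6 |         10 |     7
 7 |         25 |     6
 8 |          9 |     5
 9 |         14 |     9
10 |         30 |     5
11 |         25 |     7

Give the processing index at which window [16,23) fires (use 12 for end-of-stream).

7

i=0 t=6 v=3: → [6,13),[5,12),[4,11),[3,10),[2,9),[1,8),[0,7); WM=5
i=1 t=6 v=7: → [6,13),[5,12),[4,11),[3,10),[2,9),[1,8),[0,7); WM=5
i=2 t=9 v=8: → [9,16),[8,15),[7,14),[6,13),[5,12),[4,11),[3,10); WM=8; [0,7) fires=2 [1,8) fires=2
i=3 t=13 v=2: → [13,20),[12,19),[11,18),[10,17),[9,16),[8,15),[7,14); WM=12; [2,9) fires=2 [3,10) fires=3 [4,11) fires=3 [5,12) fires=3
i=4 t=14 v=4: → [14,21),[13,20),[12,19),[11,18),[10,17),[9,16),[8,15); WM=13; [6,13) fires=3
i=5 t=22 v=3: → [22,29),[21,28),[20,27),[19,26),[18,25),[17,24),[16,23); WM=21; [7,14) fires=2 [8,15) fires=3 [9,16) fires=3 [10,17) fires=2 [11,18) fires=2 [12,19) fires=2 [13,20) fires=2 [14,21) fires=1
i=6 t=10 v=7: DROP (t<21-3); WM=21
i=7 t=25 v=6: → [25,32),[24,31),[23,30),[22,29),[21,28),[20,27),[19,26); WM=24; [16,23) fires=1 [17,24) fires=1
i=8 t=9 v=5: DROP (t<24-3); WM=24
i=9 t=14 v=9: DROP (t<24-3); WM=24
i=10 t=30 v=5: → [30,37),[29,36),[28,35),[27,34),[26,33),[25,32),[24,31); WM=29; [18,25) fires=1 [19,26) fires=2 [20,27) fires=2 [21,28) fires=2 [22,29) fires=2
i=11 t=25 v=7: DROP (t<29-3); WM=29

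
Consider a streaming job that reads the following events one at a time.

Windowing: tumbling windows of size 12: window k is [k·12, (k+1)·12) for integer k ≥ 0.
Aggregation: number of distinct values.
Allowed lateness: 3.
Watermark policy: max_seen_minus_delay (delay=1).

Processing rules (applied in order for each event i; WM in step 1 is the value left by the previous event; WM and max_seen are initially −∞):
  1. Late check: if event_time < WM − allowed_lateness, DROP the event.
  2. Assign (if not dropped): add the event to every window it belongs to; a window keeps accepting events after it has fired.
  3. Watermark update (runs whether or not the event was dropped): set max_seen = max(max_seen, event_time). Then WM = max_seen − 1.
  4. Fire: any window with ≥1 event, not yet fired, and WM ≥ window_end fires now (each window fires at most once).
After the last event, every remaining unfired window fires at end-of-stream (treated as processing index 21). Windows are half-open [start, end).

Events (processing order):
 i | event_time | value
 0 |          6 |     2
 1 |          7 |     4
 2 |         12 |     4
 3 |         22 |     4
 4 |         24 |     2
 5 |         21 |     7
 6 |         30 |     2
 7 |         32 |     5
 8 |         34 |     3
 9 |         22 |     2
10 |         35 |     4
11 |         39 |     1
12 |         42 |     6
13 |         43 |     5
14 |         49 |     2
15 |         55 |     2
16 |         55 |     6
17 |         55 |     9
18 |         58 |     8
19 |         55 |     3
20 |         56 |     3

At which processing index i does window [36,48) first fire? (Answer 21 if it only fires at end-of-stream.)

i=0 t=6 v=2: → [0,12); WM=5
i=1 t=7 v=4: → [0,12); WM=6
i=2 t=12 v=4: → [12,24); WM=11
i=3 t=22 v=4: → [12,24); WM=21; [0,12) fires=2
i=4 t=24 v=2: → [24,36); WM=23
i=5 t=21 v=7: → [12,24); WM=23
i=6 t=30 v=2: → [24,36); WM=29; [12,24) fires=2
i=7 t=32 v=5: → [24,36); WM=31
i=8 t=34 v=3: → [24,36); WM=33
i=9 t=22 v=2: DROP (t<33-3); WM=33
i=10 t=35 v=4: → [24,36); WM=34
i=11 t=39 v=1: → [36,48); WM=38; [24,36) fires=4
i=12 t=42 v=6: → [36,48); WM=41
i=13 t=43 v=5: → [36,48); WM=42
i=14 t=49 v=2: → [48,60); WM=48; [36,48) fires=3
i=15 t=55 v=2: → [48,60); WM=54
i=16 t=55 v=6: → [48,60); WM=54
i=17 t=55 v=9: → [48,60); WM=54
i=18 t=58 v=8: → [48,60); WM=57
i=19 t=55 v=3: → [48,60); WM=57
i=20 t=56 v=3: → [48,60); WM=57

14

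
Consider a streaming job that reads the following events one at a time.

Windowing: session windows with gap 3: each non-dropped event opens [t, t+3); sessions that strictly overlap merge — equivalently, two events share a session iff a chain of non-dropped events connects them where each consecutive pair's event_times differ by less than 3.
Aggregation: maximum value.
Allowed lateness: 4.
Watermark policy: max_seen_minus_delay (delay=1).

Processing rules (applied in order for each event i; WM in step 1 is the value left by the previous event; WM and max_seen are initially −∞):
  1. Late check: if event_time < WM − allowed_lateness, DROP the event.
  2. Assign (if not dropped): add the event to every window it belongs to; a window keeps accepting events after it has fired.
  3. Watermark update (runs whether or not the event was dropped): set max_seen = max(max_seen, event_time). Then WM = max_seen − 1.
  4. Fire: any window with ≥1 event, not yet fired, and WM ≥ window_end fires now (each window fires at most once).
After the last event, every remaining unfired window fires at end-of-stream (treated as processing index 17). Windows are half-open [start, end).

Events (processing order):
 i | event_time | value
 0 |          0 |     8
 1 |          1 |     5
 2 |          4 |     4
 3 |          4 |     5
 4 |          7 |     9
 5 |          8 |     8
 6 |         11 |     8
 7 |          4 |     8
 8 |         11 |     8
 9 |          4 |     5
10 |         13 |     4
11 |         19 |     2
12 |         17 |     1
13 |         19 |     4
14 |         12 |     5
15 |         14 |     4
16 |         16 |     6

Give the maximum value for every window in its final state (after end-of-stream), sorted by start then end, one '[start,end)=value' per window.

i=0 t=0 v=8: → [0,3); WM=-1
i=1 t=1 v=5: → [0,4); WM=0
i=2 t=4 v=4: → [4,7); WM=3
i=3 t=4 v=5: → [4,7); WM=3
i=4 t=7 v=9: → [7,10); WM=6
i=5 t=8 v=8: → [7,11); WM=7
i=6 t=11 v=8: → [11,14); WM=10
i=7 t=4 v=8: DROP (t<10-4); WM=10
i=8 t=11 v=8: → [11,14); WM=10
i=9 t=4 v=5: DROP (t<10-4); WM=10
i=10 t=13 v=4: → [11,16); WM=12
i=11 t=19 v=2: → [19,22); WM=18
i=12 t=17 v=1: → [17,22); WM=18
i=13 t=19 v=4: → [17,22); WM=18
i=14 t=12 v=5: DROP (t<18-4); WM=18
i=15 t=14 v=4: → [11,17); WM=18
i=16 t=16 v=6: → [11,22); WM=18

[0,4)=8 [4,7)=5 [7,11)=9 [11,22)=8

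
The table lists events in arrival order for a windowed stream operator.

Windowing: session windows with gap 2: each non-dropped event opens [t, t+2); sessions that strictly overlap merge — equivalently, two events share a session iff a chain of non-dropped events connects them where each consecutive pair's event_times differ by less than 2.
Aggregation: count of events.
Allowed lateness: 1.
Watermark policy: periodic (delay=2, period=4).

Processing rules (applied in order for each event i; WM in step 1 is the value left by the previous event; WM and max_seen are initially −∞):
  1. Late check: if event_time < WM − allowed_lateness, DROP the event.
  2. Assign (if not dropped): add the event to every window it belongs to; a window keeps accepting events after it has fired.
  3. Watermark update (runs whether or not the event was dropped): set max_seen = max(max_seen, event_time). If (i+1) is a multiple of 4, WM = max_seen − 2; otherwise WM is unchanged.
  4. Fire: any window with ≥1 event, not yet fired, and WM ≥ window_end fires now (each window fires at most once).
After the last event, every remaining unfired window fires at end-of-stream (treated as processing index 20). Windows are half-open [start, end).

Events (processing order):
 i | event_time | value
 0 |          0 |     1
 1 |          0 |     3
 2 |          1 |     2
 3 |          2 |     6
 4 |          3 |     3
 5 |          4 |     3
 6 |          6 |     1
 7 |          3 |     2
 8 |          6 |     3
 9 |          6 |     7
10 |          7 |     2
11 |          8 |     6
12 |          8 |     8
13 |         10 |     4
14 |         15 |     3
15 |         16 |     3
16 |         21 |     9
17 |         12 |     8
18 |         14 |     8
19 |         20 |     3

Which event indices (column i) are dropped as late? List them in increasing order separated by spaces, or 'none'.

17

i=0 t=0 v=1: → [0,2); WM=−∞
i=1 t=0 v=3: → [0,2); WM=−∞
i=2 t=1 v=2: → [0,3); WM=−∞
i=3 t=2 v=6: → [0,4); WM=0
i=4 t=3 v=3: → [0,5); WM=0
i=5 t=4 v=3: → [0,6); WM=0
i=6 t=6 v=1: → [6,8); WM=0
i=7 t=3 v=2: → [0,6); WM=4
i=8 t=6 v=3: → [6,8); WM=4
i=9 t=6 v=7: → [6,8); WM=4
i=10 t=7 v=2: → [6,9); WM=4
i=11 t=8 v=6: → [6,10); WM=6
i=12 t=8 v=8: → [6,10); WM=6
i=13 t=10 v=4: → [10,12); WM=6
i=14 t=15 v=3: → [15,17); WM=6
i=15 t=16 v=3: → [15,18); WM=14
i=16 t=21 v=9: → [21,23); WM=14
i=17 t=12 v=8: DROP (t<14-1); WM=14
i=18 t=14 v=8: → [14,18); WM=14
i=19 t=20 v=3: → [20,23); WM=19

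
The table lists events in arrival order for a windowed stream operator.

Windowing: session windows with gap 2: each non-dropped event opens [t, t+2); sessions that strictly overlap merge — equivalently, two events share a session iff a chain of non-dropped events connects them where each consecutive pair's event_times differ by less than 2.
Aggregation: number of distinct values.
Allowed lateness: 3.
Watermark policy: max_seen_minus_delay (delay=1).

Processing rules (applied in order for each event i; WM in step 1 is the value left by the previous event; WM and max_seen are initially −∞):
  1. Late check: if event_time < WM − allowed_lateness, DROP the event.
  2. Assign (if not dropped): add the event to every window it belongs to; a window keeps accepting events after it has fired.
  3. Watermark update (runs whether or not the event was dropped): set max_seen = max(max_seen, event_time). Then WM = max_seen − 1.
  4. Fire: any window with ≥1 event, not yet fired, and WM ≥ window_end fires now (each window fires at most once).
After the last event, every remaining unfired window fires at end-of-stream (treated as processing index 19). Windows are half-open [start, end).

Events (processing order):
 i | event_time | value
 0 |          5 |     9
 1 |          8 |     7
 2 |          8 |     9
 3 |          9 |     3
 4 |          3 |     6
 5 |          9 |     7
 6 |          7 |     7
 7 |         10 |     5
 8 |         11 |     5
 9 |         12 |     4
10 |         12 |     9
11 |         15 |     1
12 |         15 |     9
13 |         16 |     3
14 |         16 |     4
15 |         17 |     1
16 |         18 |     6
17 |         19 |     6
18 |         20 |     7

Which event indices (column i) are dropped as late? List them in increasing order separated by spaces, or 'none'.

i=0 t=5 v=9: → [5,7); WM=4
i=1 t=8 v=7: → [8,10); WM=7
i=2 t=8 v=9: → [8,10); WM=7
i=3 t=9 v=3: → [8,11); WM=8
i=4 t=3 v=6: DROP (t<8-3); WM=8
i=5 t=9 v=7: → [8,11); WM=8
i=6 t=7 v=7: → [7,11); WM=8
i=7 t=10 v=5: → [7,12); WM=9
i=8 t=11 v=5: → [7,13); WM=10
i=9 t=12 v=4: → [7,14); WM=11
i=10 t=12 v=9: → [7,14); WM=11
i=11 t=15 v=1: → [15,17); WM=14
i=12 t=15 v=9: → [15,17); WM=14
i=13 t=16 v=3: → [15,18); WM=15
i=14 t=16 v=4: → [15,18); WM=15
i=15 t=17 v=1: → [15,19); WM=16
i=16 t=18 v=6: → [15,20); WM=17
i=17 t=19 v=6: → [15,21); WM=18
i=18 t=20 v=7: → [15,22); WM=19

4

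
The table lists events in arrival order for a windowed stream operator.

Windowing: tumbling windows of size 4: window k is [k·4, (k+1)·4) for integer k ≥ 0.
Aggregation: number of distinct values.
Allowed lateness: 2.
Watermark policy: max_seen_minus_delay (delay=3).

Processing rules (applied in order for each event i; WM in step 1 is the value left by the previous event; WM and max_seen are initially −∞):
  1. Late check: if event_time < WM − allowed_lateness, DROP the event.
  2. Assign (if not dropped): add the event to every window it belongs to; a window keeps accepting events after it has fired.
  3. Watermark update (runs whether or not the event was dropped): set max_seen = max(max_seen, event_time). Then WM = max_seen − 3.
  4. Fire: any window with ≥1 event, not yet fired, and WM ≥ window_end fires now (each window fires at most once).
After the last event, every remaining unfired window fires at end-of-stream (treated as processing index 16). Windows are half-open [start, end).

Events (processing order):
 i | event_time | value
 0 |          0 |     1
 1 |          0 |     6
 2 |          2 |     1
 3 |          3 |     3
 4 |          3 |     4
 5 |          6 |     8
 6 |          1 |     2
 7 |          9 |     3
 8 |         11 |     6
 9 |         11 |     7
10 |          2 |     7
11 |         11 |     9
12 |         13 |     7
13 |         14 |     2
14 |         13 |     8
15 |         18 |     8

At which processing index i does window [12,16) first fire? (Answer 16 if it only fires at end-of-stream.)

16

i=0 t=0 v=1: → [0,4); WM=-3
i=1 t=0 v=6: → [0,4); WM=-3
i=2 t=2 v=1: → [0,4); WM=-1
i=3 t=3 v=3: → [0,4); WM=0
i=4 t=3 v=4: → [0,4); WM=0
i=5 t=6 v=8: → [4,8); WM=3
i=6 t=1 v=2: → [0,4); WM=3
i=7 t=9 v=3: → [8,12); WM=6; [0,4) fires=5
i=8 t=11 v=6: → [8,12); WM=8; [4,8) fires=1
i=9 t=11 v=7: → [8,12); WM=8
i=10 t=2 v=7: DROP (t<8-2); WM=8
i=11 t=11 v=9: → [8,12); WM=8
i=12 t=13 v=7: → [12,16); WM=10
i=13 t=14 v=2: → [12,16); WM=11
i=14 t=13 v=8: → [12,16); WM=11
i=15 t=18 v=8: → [16,20); WM=15; [8,12) fires=4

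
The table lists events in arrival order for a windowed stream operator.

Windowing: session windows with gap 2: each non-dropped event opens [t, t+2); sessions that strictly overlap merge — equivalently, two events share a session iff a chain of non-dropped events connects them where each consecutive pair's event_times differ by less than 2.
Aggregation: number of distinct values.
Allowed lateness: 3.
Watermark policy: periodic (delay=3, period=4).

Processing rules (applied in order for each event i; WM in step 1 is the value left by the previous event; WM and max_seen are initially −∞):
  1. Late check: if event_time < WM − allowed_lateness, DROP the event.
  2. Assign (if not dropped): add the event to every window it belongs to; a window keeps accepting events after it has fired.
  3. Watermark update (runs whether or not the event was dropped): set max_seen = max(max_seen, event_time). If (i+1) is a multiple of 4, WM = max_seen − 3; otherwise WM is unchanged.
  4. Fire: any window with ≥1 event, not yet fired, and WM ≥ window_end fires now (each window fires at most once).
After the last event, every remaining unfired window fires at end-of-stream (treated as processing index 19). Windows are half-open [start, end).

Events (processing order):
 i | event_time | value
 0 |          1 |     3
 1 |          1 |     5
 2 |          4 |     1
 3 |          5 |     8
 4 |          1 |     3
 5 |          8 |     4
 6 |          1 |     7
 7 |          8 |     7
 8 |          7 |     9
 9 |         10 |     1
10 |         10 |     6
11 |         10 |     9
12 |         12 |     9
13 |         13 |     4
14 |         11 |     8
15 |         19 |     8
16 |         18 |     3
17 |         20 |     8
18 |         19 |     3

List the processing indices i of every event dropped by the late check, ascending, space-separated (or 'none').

none

i=0 t=1 v=3: → [1,3); WM=−∞
i=1 t=1 v=5: → [1,3); WM=−∞
i=2 t=4 v=1: → [4,6); WM=−∞
i=3 t=5 v=8: → [4,7); WM=2
i=4 t=1 v=3: → [1,3); WM=2
i=5 t=8 v=4: → [8,10); WM=2
i=6 t=1 v=7: → [1,3); WM=2
i=7 t=8 v=7: → [8,10); WM=5
i=8 t=7 v=9: → [7,10); WM=5
i=9 t=10 v=1: → [10,12); WM=5
i=10 t=10 v=6: → [10,12); WM=5
i=11 t=10 v=9: → [10,12); WM=7
i=12 t=12 v=9: → [12,14); WM=7
i=13 t=13 v=4: → [12,15); WM=7
i=14 t=11 v=8: → [10,15); WM=7
i=15 t=19 v=8: → [19,21); WM=16
i=16 t=18 v=3: → [18,21); WM=16
i=17 t=20 v=8: → [18,22); WM=16
i=18 t=19 v=3: → [18,22); WM=16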